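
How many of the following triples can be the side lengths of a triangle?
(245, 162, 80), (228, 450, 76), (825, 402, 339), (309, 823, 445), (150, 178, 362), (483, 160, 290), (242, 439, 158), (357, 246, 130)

(80,162,245): 80+162 ≤ 245 → not valid
(76,228,450): 76+228 ≤ 450 → not valid
(339,402,825): 339+402 ≤ 825 → not valid
(309,445,823): 309+445 ≤ 823 → not valid
(150,178,362): 150+178 ≤ 362 → not valid
(160,290,483): 160+290 ≤ 483 → not valid
(158,242,439): 158+242 ≤ 439 → not valid
(130,246,357): 130+246 > 357 → valid
1 of the 8 triples forms a triangle.

1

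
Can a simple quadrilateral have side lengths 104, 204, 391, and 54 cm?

For a quadrilateral, each side must be shorter than the sum of the others.
Here the longest side is 391, but the remaining 3 sides sum to only 362.

No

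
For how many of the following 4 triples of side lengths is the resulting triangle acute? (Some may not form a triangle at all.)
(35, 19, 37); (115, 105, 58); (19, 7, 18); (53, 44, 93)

3

(35,19,37): 19²+35² = 1586 > 1369 = 37² → acute
(115,105,58): 58²+105² = 14389 > 13225 = 115² → acute
(19,7,18): 7²+18² = 373 > 361 = 19² → acute
(53,44,93): 44²+53² = 4745 < 8649 = 93² → obtuse
3 of the 4 are acute.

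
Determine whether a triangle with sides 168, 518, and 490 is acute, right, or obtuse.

Compare the square of the longest side to the sum of squares of the other two: 168² + 490² = 268324 = 518².

right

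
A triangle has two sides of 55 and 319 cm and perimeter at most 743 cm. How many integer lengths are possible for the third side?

Triangle inequality: 264 < x < 374. Perimeter ≤ 743 gives x ≤ 743 − 55 − 319 = 369.
So 264 < x ≤ 369; integers 265 through 369: 105 values.

105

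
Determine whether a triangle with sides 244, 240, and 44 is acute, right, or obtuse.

Compare the square of the longest side to the sum of squares of the other two: 44² + 240² = 59536 = 244².

right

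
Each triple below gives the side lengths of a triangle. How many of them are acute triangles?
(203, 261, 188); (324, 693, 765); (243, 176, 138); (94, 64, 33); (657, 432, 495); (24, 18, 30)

1

(203,261,188): 188²+203² = 76553 > 68121 = 261² → acute
(324,693,765): 324²+693² = 585225 = 765² → right
(243,176,138): 138²+176² = 50020 < 59049 = 243² → obtuse
(94,64,33): 33²+64² = 5185 < 8836 = 94² → obtuse
(657,432,495): 432²+495² = 431649 = 657² → right
(24,18,30): 18²+24² = 900 = 30² → right
1 of the 6 is acute.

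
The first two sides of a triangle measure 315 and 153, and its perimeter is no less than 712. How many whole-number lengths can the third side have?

Triangle inequality: 162 < x < 468. Perimeter ≥ 712 gives x ≥ 712 − 315 − 153 = 244.
So 244 ≤ x < 468; integers 244 through 467: 224 values.

224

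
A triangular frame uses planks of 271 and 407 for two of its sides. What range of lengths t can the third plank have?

By the triangle inequality, t must be less than 271 + 407 = 678 and greater than |271 − 407| = 136.

136 < t < 678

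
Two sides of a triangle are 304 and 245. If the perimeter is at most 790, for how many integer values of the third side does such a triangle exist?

182

Triangle inequality: 59 < x < 549. Perimeter ≤ 790 gives x ≤ 790 − 304 − 245 = 241.
So 59 < x ≤ 241; integers 60 through 241: 182 values.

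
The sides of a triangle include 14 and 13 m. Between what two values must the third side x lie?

By the triangle inequality, x must be less than 14 + 13 = 27 and greater than |14 − 13| = 1.

1 < x < 27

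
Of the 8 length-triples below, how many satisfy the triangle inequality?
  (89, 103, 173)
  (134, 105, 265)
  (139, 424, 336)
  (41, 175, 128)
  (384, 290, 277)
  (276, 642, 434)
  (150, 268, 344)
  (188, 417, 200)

5

(89,103,173): 89+103 > 173 → valid
(105,134,265): 105+134 ≤ 265 → not valid
(139,336,424): 139+336 > 424 → valid
(41,128,175): 41+128 ≤ 175 → not valid
(277,290,384): 277+290 > 384 → valid
(276,434,642): 276+434 > 642 → valid
(150,268,344): 150+268 > 344 → valid
(188,200,417): 188+200 ≤ 417 → not valid
5 of the 8 triples form a triangle.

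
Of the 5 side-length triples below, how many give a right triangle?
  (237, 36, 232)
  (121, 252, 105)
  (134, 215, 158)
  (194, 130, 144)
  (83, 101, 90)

1

(237,36,232): 36²+232² = 55120 < 56169 = 237² → obtuse
(121,252,105): 105+121 ≤ 252, not a triangle
(134,215,158): 134²+158² = 42920 < 46225 = 215² → obtuse
(194,130,144): 130²+144² = 37636 = 194² → right
(83,101,90): 83²+90² = 14989 > 10201 = 101² → acute
1 of the 5 is right.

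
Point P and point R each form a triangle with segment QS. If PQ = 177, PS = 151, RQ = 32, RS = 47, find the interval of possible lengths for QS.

From triangle PQS: |177 − 151| < QS < 177 + 151, i.e. 26 < QS < 328.
From triangle RQS: 15 < QS < 79.
Both must hold, so QS lies in the intersection.

26 < QS < 79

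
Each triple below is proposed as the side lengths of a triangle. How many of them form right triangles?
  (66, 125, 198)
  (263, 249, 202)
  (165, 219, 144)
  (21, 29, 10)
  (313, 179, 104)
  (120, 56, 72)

1

(66,125,198): 66+125 ≤ 198, not a triangle
(263,249,202): 202²+249² = 102805 > 69169 = 263² → acute
(165,219,144): 144²+165² = 47961 = 219² → right
(21,29,10): 10²+21² = 541 < 841 = 29² → obtuse
(313,179,104): 104+179 ≤ 313, not a triangle
(120,56,72): 56²+72² = 8320 < 14400 = 120² → obtuse
1 of the 6 is right.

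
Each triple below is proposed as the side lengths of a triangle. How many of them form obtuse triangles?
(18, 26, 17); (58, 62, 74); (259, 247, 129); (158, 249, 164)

2

(18,26,17): 17²+18² = 613 < 676 = 26² → obtuse
(58,62,74): 58²+62² = 7208 > 5476 = 74² → acute
(259,247,129): 129²+247² = 77650 > 67081 = 259² → acute
(158,249,164): 158²+164² = 51860 < 62001 = 249² → obtuse
2 of the 4 are obtuse.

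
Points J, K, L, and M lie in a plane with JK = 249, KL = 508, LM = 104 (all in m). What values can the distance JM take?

The maximum is all hops collinear in one direction: 249 + 508 + 104 = 861.
The longest hop is 508; the others sum to 353. Folding the others back against it leaves at least 508 − 353 = 155.

155 ≤ JM ≤ 861 m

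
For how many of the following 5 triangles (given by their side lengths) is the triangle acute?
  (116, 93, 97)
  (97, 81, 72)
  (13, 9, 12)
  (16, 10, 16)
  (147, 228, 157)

4

(116,93,97): 93²+97² = 18058 > 13456 = 116² → acute
(97,81,72): 72²+81² = 11745 > 9409 = 97² → acute
(13,9,12): 9²+12² = 225 > 169 = 13² → acute
(16,10,16): 10²+16² = 356 > 256 = 16² → acute
(147,228,157): 147²+157² = 46258 < 51984 = 228² → obtuse
4 of the 5 are acute.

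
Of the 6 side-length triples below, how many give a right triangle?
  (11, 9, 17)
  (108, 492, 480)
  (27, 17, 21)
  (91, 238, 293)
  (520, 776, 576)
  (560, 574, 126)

(11,9,17): 9²+11² = 202 < 289 = 17² → obtuse
(108,492,480): 108²+480² = 242064 = 492² → right
(27,17,21): 17²+21² = 730 > 729 = 27² → acute
(91,238,293): 91²+238² = 64925 < 85849 = 293² → obtuse
(520,776,576): 520²+576² = 602176 = 776² → right
(560,574,126): 126²+560² = 329476 = 574² → right
3 of the 6 are right.

3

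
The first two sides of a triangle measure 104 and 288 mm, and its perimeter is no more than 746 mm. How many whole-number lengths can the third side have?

170

Triangle inequality: 184 < x < 392. Perimeter ≤ 746 gives x ≤ 746 − 104 − 288 = 354.
So 184 < x ≤ 354; integers 185 through 354: 170 values.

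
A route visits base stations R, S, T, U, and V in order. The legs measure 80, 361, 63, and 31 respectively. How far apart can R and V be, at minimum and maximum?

187 ≤ RV ≤ 535

The maximum is all hops collinear in one direction: 80 + 361 + 63 + 31 = 535.
The longest hop is 361; the others sum to 174. Folding the others back against it leaves at least 361 − 174 = 187.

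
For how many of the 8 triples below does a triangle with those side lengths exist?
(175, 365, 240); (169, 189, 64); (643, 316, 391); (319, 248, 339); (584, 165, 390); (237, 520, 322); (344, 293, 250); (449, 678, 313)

(175,240,365): 175+240 > 365 → valid
(64,169,189): 64+169 > 189 → valid
(316,391,643): 316+391 > 643 → valid
(248,319,339): 248+319 > 339 → valid
(165,390,584): 165+390 ≤ 584 → not valid
(237,322,520): 237+322 > 520 → valid
(250,293,344): 250+293 > 344 → valid
(313,449,678): 313+449 > 678 → valid
7 of the 8 triples form a triangle.

7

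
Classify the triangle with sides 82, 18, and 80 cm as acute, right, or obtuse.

right

Compare the square of the longest side to the sum of squares of the other two: 18² + 80² = 6724 = 82².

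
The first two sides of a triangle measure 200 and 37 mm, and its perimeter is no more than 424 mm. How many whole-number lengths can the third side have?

24

Triangle inequality: 163 < x < 237. Perimeter ≤ 424 gives x ≤ 424 − 200 − 37 = 187.
So 163 < x ≤ 187; integers 164 through 187: 24 values.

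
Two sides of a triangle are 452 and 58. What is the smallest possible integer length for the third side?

395

The third side must be strictly greater than |452 − 58| = 394.
The smallest integer above 394 is 395.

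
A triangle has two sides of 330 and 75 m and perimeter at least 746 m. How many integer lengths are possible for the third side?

64

Triangle inequality: 255 < x < 405. Perimeter ≥ 746 gives x ≥ 746 − 330 − 75 = 341.
So 341 ≤ x < 405; integers 341 through 404: 64 values.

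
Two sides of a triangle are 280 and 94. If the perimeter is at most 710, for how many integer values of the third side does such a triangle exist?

150

Triangle inequality: 186 < x < 374. Perimeter ≤ 710 gives x ≤ 710 − 280 − 94 = 336.
So 186 < x ≤ 336; integers 187 through 336: 150 values.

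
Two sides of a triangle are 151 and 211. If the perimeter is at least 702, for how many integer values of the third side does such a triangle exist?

22

Triangle inequality: 60 < x < 362. Perimeter ≥ 702 gives x ≥ 702 − 151 − 211 = 340.
So 340 ≤ x < 362; integers 340 through 361: 22 values.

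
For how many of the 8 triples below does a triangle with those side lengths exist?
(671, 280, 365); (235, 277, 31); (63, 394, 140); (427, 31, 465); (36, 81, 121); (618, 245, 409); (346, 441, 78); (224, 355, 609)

1

(280,365,671): 280+365 ≤ 671 → not valid
(31,235,277): 31+235 ≤ 277 → not valid
(63,140,394): 63+140 ≤ 394 → not valid
(31,427,465): 31+427 ≤ 465 → not valid
(36,81,121): 36+81 ≤ 121 → not valid
(245,409,618): 245+409 > 618 → valid
(78,346,441): 78+346 ≤ 441 → not valid
(224,355,609): 224+355 ≤ 609 → not valid
1 of the 8 triples forms a triangle.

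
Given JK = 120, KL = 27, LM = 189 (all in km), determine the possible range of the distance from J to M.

42 ≤ JM ≤ 336 km

The maximum is all hops collinear in one direction: 120 + 27 + 189 = 336.
The longest hop is 189; the others sum to 147. Folding the others back against it leaves at least 189 − 147 = 42.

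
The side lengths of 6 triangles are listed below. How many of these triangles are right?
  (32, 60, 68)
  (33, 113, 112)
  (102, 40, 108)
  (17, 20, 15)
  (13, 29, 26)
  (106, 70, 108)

(32,60,68): 32²+60² = 4624 = 68² → right
(33,113,112): 33²+112² = 13633 > 12769 = 113² → acute
(102,40,108): 40²+102² = 12004 > 11664 = 108² → acute
(17,20,15): 15²+17² = 514 > 400 = 20² → acute
(13,29,26): 13²+26² = 845 > 841 = 29² → acute
(106,70,108): 70²+106² = 16136 > 11664 = 108² → acute
1 of the 6 is right.

1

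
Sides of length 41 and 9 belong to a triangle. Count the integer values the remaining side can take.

17

The third side lies in the open interval (32, 50).
Integers from 33 to 49 inclusive: 49 − 33 + 1 = 17.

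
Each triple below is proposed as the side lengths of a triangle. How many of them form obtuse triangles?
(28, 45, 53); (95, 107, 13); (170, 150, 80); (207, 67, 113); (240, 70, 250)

(28,45,53): 28²+45² = 2809 = 53² → right
(95,107,13): 13²+95² = 9194 < 11449 = 107² → obtuse
(170,150,80): 80²+150² = 28900 = 170² → right
(207,67,113): 67+113 ≤ 207, not a triangle
(240,70,250): 70²+240² = 62500 = 250² → right
1 of the 5 is obtuse.

1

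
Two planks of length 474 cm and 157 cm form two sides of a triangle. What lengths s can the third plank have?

317 < s < 631

By the triangle inequality, s must be less than 474 + 157 = 631 and greater than |474 − 157| = 317.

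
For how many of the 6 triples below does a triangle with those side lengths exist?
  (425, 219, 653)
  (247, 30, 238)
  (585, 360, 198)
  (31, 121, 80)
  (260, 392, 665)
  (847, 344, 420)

(219,425,653): 219+425 ≤ 653 → not valid
(30,238,247): 30+238 > 247 → valid
(198,360,585): 198+360 ≤ 585 → not valid
(31,80,121): 31+80 ≤ 121 → not valid
(260,392,665): 260+392 ≤ 665 → not valid
(344,420,847): 344+420 ≤ 847 → not valid
1 of the 6 triples forms a triangle.

1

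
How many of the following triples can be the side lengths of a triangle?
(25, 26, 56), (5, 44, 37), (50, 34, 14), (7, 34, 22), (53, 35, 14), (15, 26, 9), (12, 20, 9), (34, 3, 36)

(25,26,56): 25+26 ≤ 56 → not valid
(5,37,44): 5+37 ≤ 44 → not valid
(14,34,50): 14+34 ≤ 50 → not valid
(7,22,34): 7+22 ≤ 34 → not valid
(14,35,53): 14+35 ≤ 53 → not valid
(9,15,26): 9+15 ≤ 26 → not valid
(9,12,20): 9+12 > 20 → valid
(3,34,36): 3+34 > 36 → valid
2 of the 8 triples form a triangle.

2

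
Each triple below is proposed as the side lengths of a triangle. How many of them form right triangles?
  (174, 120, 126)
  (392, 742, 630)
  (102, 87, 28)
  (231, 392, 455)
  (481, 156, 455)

4

(174,120,126): 120²+126² = 30276 = 174² → right
(392,742,630): 392²+630² = 550564 = 742² → right
(102,87,28): 28²+87² = 8353 < 10404 = 102² → obtuse
(231,392,455): 231²+392² = 207025 = 455² → right
(481,156,455): 156²+455² = 231361 = 481² → right
4 of the 5 are right.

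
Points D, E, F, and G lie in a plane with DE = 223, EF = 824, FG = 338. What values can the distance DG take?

263 ≤ DG ≤ 1385

The maximum is all hops collinear in one direction: 223 + 824 + 338 = 1385.
The longest hop is 824; the others sum to 561. Folding the others back against it leaves at least 824 − 561 = 263.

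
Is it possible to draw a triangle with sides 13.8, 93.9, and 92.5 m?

Yes

The longest side is 93.9, and the other two sum to 106.3.
Since 106.3 > 93.9, the triangle inequality holds.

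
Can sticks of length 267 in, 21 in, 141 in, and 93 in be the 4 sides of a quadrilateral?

For a quadrilateral, each side must be shorter than the sum of the others.
Here the longest side is 267, but the remaining 3 sides sum to only 255.

No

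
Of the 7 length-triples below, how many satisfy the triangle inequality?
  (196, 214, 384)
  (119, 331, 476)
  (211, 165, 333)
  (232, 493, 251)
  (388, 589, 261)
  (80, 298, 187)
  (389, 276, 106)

(196,214,384): 196+214 > 384 → valid
(119,331,476): 119+331 ≤ 476 → not valid
(165,211,333): 165+211 > 333 → valid
(232,251,493): 232+251 ≤ 493 → not valid
(261,388,589): 261+388 > 589 → valid
(80,187,298): 80+187 ≤ 298 → not valid
(106,276,389): 106+276 ≤ 389 → not valid
3 of the 7 triples form a triangle.

3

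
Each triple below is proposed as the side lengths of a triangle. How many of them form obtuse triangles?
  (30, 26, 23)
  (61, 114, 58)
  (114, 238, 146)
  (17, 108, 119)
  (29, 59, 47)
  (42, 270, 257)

5

(30,26,23): 23²+26² = 1205 > 900 = 30² → acute
(61,114,58): 58²+61² = 7085 < 12996 = 114² → obtuse
(114,238,146): 114²+146² = 34312 < 56644 = 238² → obtuse
(17,108,119): 17²+108² = 11953 < 14161 = 119² → obtuse
(29,59,47): 29²+47² = 3050 < 3481 = 59² → obtuse
(42,270,257): 42²+257² = 67813 < 72900 = 270² → obtuse
5 of the 6 are obtuse.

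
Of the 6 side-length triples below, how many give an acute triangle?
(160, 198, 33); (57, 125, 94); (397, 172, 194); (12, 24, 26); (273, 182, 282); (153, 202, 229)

3

(160,198,33): 33+160 ≤ 198, not a triangle
(57,125,94): 57²+94² = 12085 < 15625 = 125² → obtuse
(397,172,194): 172+194 ≤ 397, not a triangle
(12,24,26): 12²+24² = 720 > 676 = 26² → acute
(273,182,282): 182²+273² = 107653 > 79524 = 282² → acute
(153,202,229): 153²+202² = 64213 > 52441 = 229² → acute
3 of the 6 are acute.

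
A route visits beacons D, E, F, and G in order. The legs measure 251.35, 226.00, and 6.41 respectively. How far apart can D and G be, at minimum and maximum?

18.94 ≤ DG ≤ 483.76

The maximum is all hops collinear in one direction: 251.35 + 226.00 + 6.41 = 483.76.
The longest hop is 251.35; the others sum to 232.41. Folding the others back against it leaves at least 251.35 − 232.41 = 18.94.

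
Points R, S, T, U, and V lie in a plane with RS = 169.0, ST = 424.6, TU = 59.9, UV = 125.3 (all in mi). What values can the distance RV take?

70.4 ≤ RV ≤ 778.8 mi

The maximum is all hops collinear in one direction: 169.0 + 424.6 + 59.9 + 125.3 = 778.8.
The longest hop is 424.6; the others sum to 354.2. Folding the others back against it leaves at least 424.6 − 354.2 = 70.4.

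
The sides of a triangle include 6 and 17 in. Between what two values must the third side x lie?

By the triangle inequality, x must be less than 6 + 17 = 23 and greater than |6 − 17| = 11.

11 < x < 23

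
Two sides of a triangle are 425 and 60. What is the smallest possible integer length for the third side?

The third side must be strictly greater than |425 − 60| = 365.
The smallest integer above 365 is 366.

366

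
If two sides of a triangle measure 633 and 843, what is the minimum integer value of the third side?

The third side must be strictly greater than |633 − 843| = 210.
The smallest integer above 210 is 211.

211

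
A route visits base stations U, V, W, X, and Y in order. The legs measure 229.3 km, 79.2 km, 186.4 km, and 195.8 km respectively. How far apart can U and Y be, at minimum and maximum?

0 ≤ UY ≤ 690.7 km

The maximum is all hops collinear in one direction: 229.3 + 79.2 + 186.4 + 195.8 = 690.7.
The longest hop is 229.3; the others sum to 461.4. Since 229.3 ≤ 461.4, the path can fold back on itself completely, so the minimum distance is 0.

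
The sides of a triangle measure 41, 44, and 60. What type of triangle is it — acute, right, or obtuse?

Compare the square of the longest side to the sum of squares of the other two: 41² + 44² = 3617 > 3600 = 60².

acute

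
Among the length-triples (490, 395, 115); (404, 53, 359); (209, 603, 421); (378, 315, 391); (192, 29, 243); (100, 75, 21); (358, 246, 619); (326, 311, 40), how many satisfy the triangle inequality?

5

(115,395,490): 115+395 > 490 → valid
(53,359,404): 53+359 > 404 → valid
(209,421,603): 209+421 > 603 → valid
(315,378,391): 315+378 > 391 → valid
(29,192,243): 29+192 ≤ 243 → not valid
(21,75,100): 21+75 ≤ 100 → not valid
(246,358,619): 246+358 ≤ 619 → not valid
(40,311,326): 40+311 > 326 → valid
5 of the 8 triples form a triangle.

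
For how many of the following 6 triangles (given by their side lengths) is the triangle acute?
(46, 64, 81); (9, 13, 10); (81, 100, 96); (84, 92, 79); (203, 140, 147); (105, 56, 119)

3

(46,64,81): 46²+64² = 6212 < 6561 = 81² → obtuse
(9,13,10): 9²+10² = 181 > 169 = 13² → acute
(81,100,96): 81²+96² = 15777 > 10000 = 100² → acute
(84,92,79): 79²+84² = 13297 > 8464 = 92² → acute
(203,140,147): 140²+147² = 41209 = 203² → right
(105,56,119): 56²+105² = 14161 = 119² → right
3 of the 6 are acute.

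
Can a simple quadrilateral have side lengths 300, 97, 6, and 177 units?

No

For a quadrilateral, each side must be shorter than the sum of the others.
Here the longest side is 300, but the remaining 3 sides sum to only 280.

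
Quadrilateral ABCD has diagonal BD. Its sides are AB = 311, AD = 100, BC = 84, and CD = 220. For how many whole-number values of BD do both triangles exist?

92

From triangle ABD: 211 < BD < 411.
From triangle CBD: 136 < BD < 304.
Intersection: 211 < BD < 304, so integers 212 through 303: 92 values.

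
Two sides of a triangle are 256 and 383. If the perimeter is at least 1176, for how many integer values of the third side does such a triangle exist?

Triangle inequality: 127 < x < 639. Perimeter ≥ 1176 gives x ≥ 1176 − 256 − 383 = 537.
So 537 ≤ x < 639; integers 537 through 638: 102 values.

102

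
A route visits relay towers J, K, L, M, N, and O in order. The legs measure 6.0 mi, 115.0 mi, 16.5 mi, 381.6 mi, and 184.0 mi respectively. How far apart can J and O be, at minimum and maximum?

The maximum is all hops collinear in one direction: 6.0 + 115.0 + 16.5 + 381.6 + 184.0 = 703.1.
The longest hop is 381.6; the others sum to 321.5. Folding the others back against it leaves at least 381.6 − 321.5 = 60.1.

60.1 ≤ JO ≤ 703.1 mi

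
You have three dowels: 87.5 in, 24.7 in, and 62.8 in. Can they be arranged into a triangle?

The two shorter sides sum to 87.5, exactly equal to the longest side 87.5.
That gives only a degenerate (flat) triangle — the inequality must be strict.

No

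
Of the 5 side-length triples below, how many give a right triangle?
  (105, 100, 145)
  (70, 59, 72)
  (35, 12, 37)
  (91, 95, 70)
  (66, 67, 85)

2

(105,100,145): 100²+105² = 21025 = 145² → right
(70,59,72): 59²+70² = 8381 > 5184 = 72² → acute
(35,12,37): 12²+35² = 1369 = 37² → right
(91,95,70): 70²+91² = 13181 > 9025 = 95² → acute
(66,67,85): 66²+67² = 8845 > 7225 = 85² → acute
2 of the 5 are right.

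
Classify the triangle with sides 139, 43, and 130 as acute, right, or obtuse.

obtuse

Compare the square of the longest side to the sum of squares of the other two: 43² + 130² = 18749 < 19321 = 139².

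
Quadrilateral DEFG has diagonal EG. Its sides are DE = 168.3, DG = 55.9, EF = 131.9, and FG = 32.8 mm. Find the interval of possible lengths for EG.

From triangle DEG: |168.3 − 55.9| < EG < 168.3 + 55.9, i.e. 112.4 < EG < 224.2.
From triangle FEG: 99.1 < EG < 164.7.
Both must hold, so EG lies in the intersection.

112.4 < EG < 164.7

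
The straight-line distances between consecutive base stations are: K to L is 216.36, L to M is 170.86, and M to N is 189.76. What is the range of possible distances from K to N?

0 ≤ KN ≤ 576.98

The maximum is all hops collinear in one direction: 216.36 + 170.86 + 189.76 = 576.98.
The longest hop is 216.36; the others sum to 360.62. Since 216.36 ≤ 360.62, the path can fold back on itself completely, so the minimum distance is 0.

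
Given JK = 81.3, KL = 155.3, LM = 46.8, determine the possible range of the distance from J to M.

The maximum is all hops collinear in one direction: 81.3 + 155.3 + 46.8 = 283.4.
The longest hop is 155.3; the others sum to 128.1. Folding the others back against it leaves at least 155.3 − 128.1 = 27.2.

27.2 ≤ JM ≤ 283.4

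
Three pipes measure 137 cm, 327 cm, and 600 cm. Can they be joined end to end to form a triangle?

No

The longest side is 600, but the other two sum to only 464.
464 < 600, so the triangle inequality fails.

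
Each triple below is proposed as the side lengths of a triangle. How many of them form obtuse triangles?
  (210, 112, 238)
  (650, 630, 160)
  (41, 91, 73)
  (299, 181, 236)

(210,112,238): 112²+210² = 56644 = 238² → right
(650,630,160): 160²+630² = 422500 = 650² → right
(41,91,73): 41²+73² = 7010 < 8281 = 91² → obtuse
(299,181,236): 181²+236² = 88457 < 89401 = 299² → obtuse
2 of the 4 are obtuse.

2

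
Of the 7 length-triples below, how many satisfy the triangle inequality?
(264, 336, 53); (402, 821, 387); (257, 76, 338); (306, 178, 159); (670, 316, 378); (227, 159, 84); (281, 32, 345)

(53,264,336): 53+264 ≤ 336 → not valid
(387,402,821): 387+402 ≤ 821 → not valid
(76,257,338): 76+257 ≤ 338 → not valid
(159,178,306): 159+178 > 306 → valid
(316,378,670): 316+378 > 670 → valid
(84,159,227): 84+159 > 227 → valid
(32,281,345): 32+281 ≤ 345 → not valid
3 of the 7 triples form a triangle.

3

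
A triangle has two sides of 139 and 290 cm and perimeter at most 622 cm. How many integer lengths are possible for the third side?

42

Triangle inequality: 151 < x < 429. Perimeter ≤ 622 gives x ≤ 622 − 139 − 290 = 193.
So 151 < x ≤ 193; integers 152 through 193: 42 values.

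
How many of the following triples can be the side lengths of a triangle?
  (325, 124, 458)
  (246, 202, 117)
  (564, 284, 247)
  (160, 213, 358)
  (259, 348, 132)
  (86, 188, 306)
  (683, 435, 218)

3

(124,325,458): 124+325 ≤ 458 → not valid
(117,202,246): 117+202 > 246 → valid
(247,284,564): 247+284 ≤ 564 → not valid
(160,213,358): 160+213 > 358 → valid
(132,259,348): 132+259 > 348 → valid
(86,188,306): 86+188 ≤ 306 → not valid
(218,435,683): 218+435 ≤ 683 → not valid
3 of the 7 triples form a triangle.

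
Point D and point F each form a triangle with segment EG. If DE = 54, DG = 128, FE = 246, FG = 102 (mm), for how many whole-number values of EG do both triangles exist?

37

From triangle DEG: 74 < EG < 182.
From triangle FEG: 144 < EG < 348.
Intersection: 144 < EG < 182, so integers 145 through 181: 37 values.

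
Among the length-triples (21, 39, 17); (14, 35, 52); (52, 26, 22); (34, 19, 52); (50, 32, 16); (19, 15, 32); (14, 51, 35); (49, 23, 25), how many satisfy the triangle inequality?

2

(17,21,39): 17+21 ≤ 39 → not valid
(14,35,52): 14+35 ≤ 52 → not valid
(22,26,52): 22+26 ≤ 52 → not valid
(19,34,52): 19+34 > 52 → valid
(16,32,50): 16+32 ≤ 50 → not valid
(15,19,32): 15+19 > 32 → valid
(14,35,51): 14+35 ≤ 51 → not valid
(23,25,49): 23+25 ≤ 49 → not valid
2 of the 8 triples form a triangle.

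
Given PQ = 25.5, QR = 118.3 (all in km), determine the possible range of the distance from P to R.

By the triangle inequality, |25.5 − 118.3| ≤ PR ≤ 25.5 + 118.3.

92.8 ≤ PR ≤ 143.8 km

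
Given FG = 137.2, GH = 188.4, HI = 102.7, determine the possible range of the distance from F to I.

The maximum is all hops collinear in one direction: 137.2 + 188.4 + 102.7 = 428.3.
The longest hop is 188.4; the others sum to 239.9. Since 188.4 ≤ 239.9, the path can fold back on itself completely, so the minimum distance is 0.

0 ≤ FI ≤ 428.3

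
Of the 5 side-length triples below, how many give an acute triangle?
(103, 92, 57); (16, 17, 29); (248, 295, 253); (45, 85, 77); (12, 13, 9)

4

(103,92,57): 57²+92² = 11713 > 10609 = 103² → acute
(16,17,29): 16²+17² = 545 < 841 = 29² → obtuse
(248,295,253): 248²+253² = 125513 > 87025 = 295² → acute
(45,85,77): 45²+77² = 7954 > 7225 = 85² → acute
(12,13,9): 9²+12² = 225 > 169 = 13² → acute
4 of the 5 are acute.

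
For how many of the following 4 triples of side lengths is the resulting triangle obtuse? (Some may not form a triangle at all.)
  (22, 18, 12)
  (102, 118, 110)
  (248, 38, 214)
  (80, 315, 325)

2

(22,18,12): 12²+18² = 468 < 484 = 22² → obtuse
(102,118,110): 102²+110² = 22504 > 13924 = 118² → acute
(248,38,214): 38²+214² = 47240 < 61504 = 248² → obtuse
(80,315,325): 80²+315² = 105625 = 325² → right
2 of the 4 are obtuse.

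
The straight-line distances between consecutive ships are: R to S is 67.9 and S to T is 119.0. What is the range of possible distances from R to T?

51.1 ≤ RT ≤ 186.9

By the triangle inequality, |67.9 − 119.0| ≤ RT ≤ 67.9 + 119.0.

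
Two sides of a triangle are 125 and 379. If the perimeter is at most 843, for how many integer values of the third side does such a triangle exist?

85

Triangle inequality: 254 < x < 504. Perimeter ≤ 843 gives x ≤ 843 − 125 − 379 = 339.
So 254 < x ≤ 339; integers 255 through 339: 85 values.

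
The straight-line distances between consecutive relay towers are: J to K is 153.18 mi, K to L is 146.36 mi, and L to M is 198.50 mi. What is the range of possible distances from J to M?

0 ≤ JM ≤ 498.04 mi

The maximum is all hops collinear in one direction: 153.18 + 146.36 + 198.50 = 498.04.
The longest hop is 198.50; the others sum to 299.54. Since 198.50 ≤ 299.54, the path can fold back on itself completely, so the minimum distance is 0.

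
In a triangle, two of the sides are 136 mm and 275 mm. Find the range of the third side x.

139 < x < 411

By the triangle inequality, x must be less than 136 + 275 = 411 and greater than |136 − 275| = 139.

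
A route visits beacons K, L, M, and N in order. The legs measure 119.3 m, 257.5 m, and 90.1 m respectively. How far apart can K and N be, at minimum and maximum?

48.1 ≤ KN ≤ 466.9 m

The maximum is all hops collinear in one direction: 119.3 + 257.5 + 90.1 = 466.9.
The longest hop is 257.5; the others sum to 209.4. Folding the others back against it leaves at least 257.5 − 209.4 = 48.1.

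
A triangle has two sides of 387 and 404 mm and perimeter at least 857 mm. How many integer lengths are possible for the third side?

Triangle inequality: 17 < x < 791. Perimeter ≥ 857 gives x ≥ 857 − 387 − 404 = 66.
So 66 ≤ x < 791; integers 66 through 790: 725 values.

725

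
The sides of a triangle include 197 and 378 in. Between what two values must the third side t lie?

By the triangle inequality, t must be less than 197 + 378 = 575 and greater than |197 − 378| = 181.

181 < t < 575 (in)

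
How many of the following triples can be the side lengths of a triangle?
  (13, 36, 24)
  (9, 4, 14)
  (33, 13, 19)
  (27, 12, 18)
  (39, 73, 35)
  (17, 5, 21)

(13,24,36): 13+24 > 36 → valid
(4,9,14): 4+9 ≤ 14 → not valid
(13,19,33): 13+19 ≤ 33 → not valid
(12,18,27): 12+18 > 27 → valid
(35,39,73): 35+39 > 73 → valid
(5,17,21): 5+17 > 21 → valid
4 of the 6 triples form a triangle.

4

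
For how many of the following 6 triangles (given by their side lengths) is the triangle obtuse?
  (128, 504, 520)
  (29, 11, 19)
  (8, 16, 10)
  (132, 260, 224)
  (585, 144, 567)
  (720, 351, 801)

(128,504,520): 128²+504² = 270400 = 520² → right
(29,11,19): 11²+19² = 482 < 841 = 29² → obtuse
(8,16,10): 8²+10² = 164 < 256 = 16² → obtuse
(132,260,224): 132²+224² = 67600 = 260² → right
(585,144,567): 144²+567² = 342225 = 585² → right
(720,351,801): 351²+720² = 641601 = 801² → right
2 of the 6 are obtuse.

2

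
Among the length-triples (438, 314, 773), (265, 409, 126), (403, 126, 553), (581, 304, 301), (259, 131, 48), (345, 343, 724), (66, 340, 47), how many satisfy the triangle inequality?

1

(314,438,773): 314+438 ≤ 773 → not valid
(126,265,409): 126+265 ≤ 409 → not valid
(126,403,553): 126+403 ≤ 553 → not valid
(301,304,581): 301+304 > 581 → valid
(48,131,259): 48+131 ≤ 259 → not valid
(343,345,724): 343+345 ≤ 724 → not valid
(47,66,340): 47+66 ≤ 340 → not valid
1 of the 7 triples forms a triangle.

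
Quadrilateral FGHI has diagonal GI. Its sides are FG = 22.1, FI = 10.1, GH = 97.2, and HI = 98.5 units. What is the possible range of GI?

12.0 < GI < 32.2

From triangle FGI: |22.1 − 10.1| < GI < 22.1 + 10.1, i.e. 12.0 < GI < 32.2.
From triangle HGI: 1.3 < GI < 195.7.
Both must hold, so GI lies in the intersection.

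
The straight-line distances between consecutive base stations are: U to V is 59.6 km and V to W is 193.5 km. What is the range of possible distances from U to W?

133.9 ≤ UW ≤ 253.1 km

By the triangle inequality, |59.6 − 193.5| ≤ UW ≤ 59.6 + 193.5.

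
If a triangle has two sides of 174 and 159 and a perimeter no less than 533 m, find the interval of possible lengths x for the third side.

Triangle inequality alone gives 15 < x < 333.
The perimeter condition gives x ≥ 533 − 174 − 159 = 200.
Intersecting the two: 200 ≤ x < 333.

200 ≤ x < 333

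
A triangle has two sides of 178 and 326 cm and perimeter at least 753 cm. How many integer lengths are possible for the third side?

255

Triangle inequality: 148 < x < 504. Perimeter ≥ 753 gives x ≥ 753 − 178 − 326 = 249.
So 249 ≤ x < 504; integers 249 through 503: 255 values.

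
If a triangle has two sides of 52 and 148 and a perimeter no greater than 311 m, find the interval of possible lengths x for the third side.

96 < x ≤ 111

Triangle inequality alone gives 96 < x < 200.
The perimeter condition gives x ≤ 311 − 52 − 148 = 111.
Intersecting the two: 96 < x ≤ 111.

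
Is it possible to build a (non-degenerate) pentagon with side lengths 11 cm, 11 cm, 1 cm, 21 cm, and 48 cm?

No

For a pentagon, each side must be shorter than the sum of the others.
Here the longest side is 48, but the remaining 4 sides sum to only 44.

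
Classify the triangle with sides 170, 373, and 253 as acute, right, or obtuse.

obtuse

Compare the square of the longest side to the sum of squares of the other two: 170² + 253² = 92909 < 139129 = 373².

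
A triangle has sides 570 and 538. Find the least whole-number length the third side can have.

The third side must be strictly greater than |570 − 538| = 32.
The smallest integer above 32 is 33.

33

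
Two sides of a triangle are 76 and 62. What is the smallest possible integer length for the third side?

The third side must be strictly greater than |76 − 62| = 14.
The smallest integer above 14 is 15.

15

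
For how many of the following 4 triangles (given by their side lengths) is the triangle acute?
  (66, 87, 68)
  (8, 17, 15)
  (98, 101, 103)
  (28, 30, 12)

3

(66,87,68): 66²+68² = 8980 > 7569 = 87² → acute
(8,17,15): 8²+15² = 289 = 17² → right
(98,101,103): 98²+101² = 19805 > 10609 = 103² → acute
(28,30,12): 12²+28² = 928 > 900 = 30² → acute
3 of the 4 are acute.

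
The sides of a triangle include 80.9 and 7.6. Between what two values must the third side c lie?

73.3 < c < 88.5

By the triangle inequality, c must be less than 80.9 + 7.6 = 88.5 and greater than |80.9 − 7.6| = 73.3.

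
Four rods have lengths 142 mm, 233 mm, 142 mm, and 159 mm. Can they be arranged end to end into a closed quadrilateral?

A quadrilateral exists iff every side is shorter than the sum of the others — equivalently, the longest side is less than the sum of the rest.
Longest side 233 < 443 (sum of the remaining 3), so yes.

Yes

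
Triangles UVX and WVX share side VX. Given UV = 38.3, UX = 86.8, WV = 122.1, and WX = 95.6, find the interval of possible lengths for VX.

From triangle UVX: |38.3 − 86.8| < VX < 38.3 + 86.8, i.e. 48.5 < VX < 125.1.
From triangle WVX: 26.5 < VX < 217.7.
Both must hold, so VX lies in the intersection.

48.5 < VX < 125.1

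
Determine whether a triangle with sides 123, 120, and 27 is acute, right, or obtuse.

Compare the square of the longest side to the sum of squares of the other two: 27² + 120² = 15129 = 123².

right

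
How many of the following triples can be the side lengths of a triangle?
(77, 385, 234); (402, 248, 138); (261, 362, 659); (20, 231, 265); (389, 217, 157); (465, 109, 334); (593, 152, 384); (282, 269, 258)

1

(77,234,385): 77+234 ≤ 385 → not valid
(138,248,402): 138+248 ≤ 402 → not valid
(261,362,659): 261+362 ≤ 659 → not valid
(20,231,265): 20+231 ≤ 265 → not valid
(157,217,389): 157+217 ≤ 389 → not valid
(109,334,465): 109+334 ≤ 465 → not valid
(152,384,593): 152+384 ≤ 593 → not valid
(258,269,282): 258+269 > 282 → valid
1 of the 8 triples forms a triangle.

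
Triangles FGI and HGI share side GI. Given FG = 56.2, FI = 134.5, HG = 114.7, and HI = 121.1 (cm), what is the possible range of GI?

78.3 < GI < 190.7

From triangle FGI: |56.2 − 134.5| < GI < 56.2 + 134.5, i.e. 78.3 < GI < 190.7.
From triangle HGI: 6.4 < GI < 235.8.
Both must hold, so GI lies in the intersection.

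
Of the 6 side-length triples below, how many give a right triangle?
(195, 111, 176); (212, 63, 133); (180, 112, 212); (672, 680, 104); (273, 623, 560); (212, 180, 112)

4

(195,111,176): 111²+176² = 43297 > 38025 = 195² → acute
(212,63,133): 63+133 ≤ 212, not a triangle
(180,112,212): 112²+180² = 44944 = 212² → right
(672,680,104): 104²+672² = 462400 = 680² → right
(273,623,560): 273²+560² = 388129 = 623² → right
(212,180,112): 112²+180² = 44944 = 212² → right
4 of the 6 are right.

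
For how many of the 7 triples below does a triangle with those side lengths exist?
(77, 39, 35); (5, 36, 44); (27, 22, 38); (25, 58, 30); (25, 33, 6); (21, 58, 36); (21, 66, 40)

(35,39,77): 35+39 ≤ 77 → not valid
(5,36,44): 5+36 ≤ 44 → not valid
(22,27,38): 22+27 > 38 → valid
(25,30,58): 25+30 ≤ 58 → not valid
(6,25,33): 6+25 ≤ 33 → not valid
(21,36,58): 21+36 ≤ 58 → not valid
(21,40,66): 21+40 ≤ 66 → not valid
1 of the 7 triples forms a triangle.

1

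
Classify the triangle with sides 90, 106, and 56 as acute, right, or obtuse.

right

Compare the square of the longest side to the sum of squares of the other two: 56² + 90² = 11236 = 106².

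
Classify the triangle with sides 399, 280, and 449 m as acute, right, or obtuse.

acute

Compare the square of the longest side to the sum of squares of the other two: 280² + 399² = 237601 > 201601 = 449².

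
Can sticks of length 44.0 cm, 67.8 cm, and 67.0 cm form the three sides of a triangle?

Yes

The longest side is 67.8, and the other two sum to 111.0.
Since 111.0 > 67.8, the triangle inequality holds.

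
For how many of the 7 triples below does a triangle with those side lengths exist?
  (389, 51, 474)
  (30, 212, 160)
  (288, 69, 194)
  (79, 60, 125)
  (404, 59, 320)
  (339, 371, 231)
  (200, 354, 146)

(51,389,474): 51+389 ≤ 474 → not valid
(30,160,212): 30+160 ≤ 212 → not valid
(69,194,288): 69+194 ≤ 288 → not valid
(60,79,125): 60+79 > 125 → valid
(59,320,404): 59+320 ≤ 404 → not valid
(231,339,371): 231+339 > 371 → valid
(146,200,354): 146+200 ≤ 354 → not valid
2 of the 7 triples form a triangle.

2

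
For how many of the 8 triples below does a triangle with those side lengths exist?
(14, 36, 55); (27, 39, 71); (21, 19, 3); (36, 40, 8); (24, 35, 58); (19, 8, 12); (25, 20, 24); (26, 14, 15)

6

(14,36,55): 14+36 ≤ 55 → not valid
(27,39,71): 27+39 ≤ 71 → not valid
(3,19,21): 3+19 > 21 → valid
(8,36,40): 8+36 > 40 → valid
(24,35,58): 24+35 > 58 → valid
(8,12,19): 8+12 > 19 → valid
(20,24,25): 20+24 > 25 → valid
(14,15,26): 14+15 > 26 → valid
6 of the 8 triples form a triangle.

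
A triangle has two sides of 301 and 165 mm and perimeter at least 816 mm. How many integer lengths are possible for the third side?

116

Triangle inequality: 136 < x < 466. Perimeter ≥ 816 gives x ≥ 816 − 301 − 165 = 350.
So 350 ≤ x < 466; integers 350 through 465: 116 values.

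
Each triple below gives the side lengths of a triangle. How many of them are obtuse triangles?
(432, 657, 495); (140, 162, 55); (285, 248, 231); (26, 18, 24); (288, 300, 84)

(432,657,495): 432²+495² = 431649 = 657² → right
(140,162,55): 55²+140² = 22625 < 26244 = 162² → obtuse
(285,248,231): 231²+248² = 114865 > 81225 = 285² → acute
(26,18,24): 18²+24² = 900 > 676 = 26² → acute
(288,300,84): 84²+288² = 90000 = 300² → right
1 of the 5 is obtuse.

1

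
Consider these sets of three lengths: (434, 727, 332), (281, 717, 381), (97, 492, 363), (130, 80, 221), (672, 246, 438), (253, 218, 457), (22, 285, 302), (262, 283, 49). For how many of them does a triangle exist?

(332,434,727): 332+434 > 727 → valid
(281,381,717): 281+381 ≤ 717 → not valid
(97,363,492): 97+363 ≤ 492 → not valid
(80,130,221): 80+130 ≤ 221 → not valid
(246,438,672): 246+438 > 672 → valid
(218,253,457): 218+253 > 457 → valid
(22,285,302): 22+285 > 302 → valid
(49,262,283): 49+262 > 283 → valid
5 of the 8 triples form a triangle.

5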